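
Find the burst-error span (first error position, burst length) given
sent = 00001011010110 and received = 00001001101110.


XOR: 00000010111000

Burst at position 6, length 5


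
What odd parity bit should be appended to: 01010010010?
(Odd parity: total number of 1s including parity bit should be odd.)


Number of 1s in data: 4
Parity bit: 1

1


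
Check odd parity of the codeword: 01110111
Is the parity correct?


Number of 1s: 6

No, parity error (6 ones)


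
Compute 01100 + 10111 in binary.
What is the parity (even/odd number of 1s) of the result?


01100 = 12
10111 = 23
Sum = 35 = 100011
1s count = 3

odd parity (3 ones in 100011)


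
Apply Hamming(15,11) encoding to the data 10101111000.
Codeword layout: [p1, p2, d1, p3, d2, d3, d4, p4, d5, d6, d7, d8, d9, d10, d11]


Parity bits: p1=1, p2=0, p3=0, p4=0

101001001111000


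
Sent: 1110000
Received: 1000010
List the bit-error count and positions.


XOR: 0110010

3 error(s) at position(s): 1, 2, 5


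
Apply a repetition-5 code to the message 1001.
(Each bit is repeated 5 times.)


Each bit -> 5 copies

11111000000000011111


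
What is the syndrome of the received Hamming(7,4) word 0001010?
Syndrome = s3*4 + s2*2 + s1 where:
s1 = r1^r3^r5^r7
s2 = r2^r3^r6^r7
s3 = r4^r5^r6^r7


s1=0, s2=1, s3=0

Syndrome = 2 (error at position 2)


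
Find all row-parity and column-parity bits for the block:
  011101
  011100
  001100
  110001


Row parities: 0101
Column parities: 111100

Row P: 0101, Col P: 111100, Corner: 0


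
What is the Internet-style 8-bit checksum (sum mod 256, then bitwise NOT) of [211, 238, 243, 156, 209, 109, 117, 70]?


Sum = 1353 mod 256 = 73
Complement = 182

182


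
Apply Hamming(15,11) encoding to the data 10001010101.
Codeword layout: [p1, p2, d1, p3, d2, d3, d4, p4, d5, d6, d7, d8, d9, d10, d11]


Parity bits: p1=1, p2=1, p3=0, p4=0

111000001010101


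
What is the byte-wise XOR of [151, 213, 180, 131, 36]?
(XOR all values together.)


XOR chain: 151 ^ 213 ^ 180 ^ 131 ^ 36 = 81

81


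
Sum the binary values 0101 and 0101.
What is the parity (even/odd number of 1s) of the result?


0101 = 5
0101 = 5
Sum = 10 = 1010
1s count = 2

even parity (2 ones in 1010)


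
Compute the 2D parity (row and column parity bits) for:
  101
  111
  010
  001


Row parities: 0111
Column parities: 001

Row P: 0111, Col P: 001, Corner: 1


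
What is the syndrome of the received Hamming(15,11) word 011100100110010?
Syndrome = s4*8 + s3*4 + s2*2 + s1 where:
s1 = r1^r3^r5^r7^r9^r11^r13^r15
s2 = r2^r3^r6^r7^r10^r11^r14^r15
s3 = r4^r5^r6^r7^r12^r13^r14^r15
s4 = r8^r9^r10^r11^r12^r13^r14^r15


s1=1, s2=0, s3=1, s4=1

Syndrome = 13 (error at position 13)


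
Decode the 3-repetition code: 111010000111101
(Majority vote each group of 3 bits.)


Groups: 111, 010, 000, 111, 101
Majority votes: 10011

10011


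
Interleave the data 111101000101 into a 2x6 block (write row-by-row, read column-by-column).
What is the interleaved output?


Matrix:
  111101
  000101
Read columns: 101010110011

101010110011


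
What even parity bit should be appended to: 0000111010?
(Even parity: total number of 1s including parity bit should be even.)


Number of 1s in data: 4
Parity bit: 0

0


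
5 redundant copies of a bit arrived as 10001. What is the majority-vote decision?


Ones: 2 out of 5
Threshold: 3

0 (2/5 voted 1)


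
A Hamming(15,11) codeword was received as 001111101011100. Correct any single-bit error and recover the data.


Syndrome = 0: no error detected

Data: 11111011100 (no errors)


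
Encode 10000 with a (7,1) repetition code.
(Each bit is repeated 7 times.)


Each bit -> 7 copies

11111110000000000000000000000000000


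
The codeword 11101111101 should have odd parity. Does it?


Number of 1s: 9

Yes, parity is correct (9 ones)


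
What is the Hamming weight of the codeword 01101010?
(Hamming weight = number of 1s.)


Counting 1s in 01101010

4


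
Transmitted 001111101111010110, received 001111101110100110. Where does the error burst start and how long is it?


XOR: 000000000001110000

Burst at position 11, length 3


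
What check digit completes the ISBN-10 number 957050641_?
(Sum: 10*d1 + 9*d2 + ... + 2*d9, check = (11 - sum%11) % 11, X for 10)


Weighted sum: 259
259 mod 11 = 6

Check digit: 5


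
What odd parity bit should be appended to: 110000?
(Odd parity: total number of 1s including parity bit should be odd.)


Number of 1s in data: 2
Parity bit: 1

1


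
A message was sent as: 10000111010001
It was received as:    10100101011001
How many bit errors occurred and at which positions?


XOR: 00100010001000

3 error(s) at position(s): 2, 6, 10


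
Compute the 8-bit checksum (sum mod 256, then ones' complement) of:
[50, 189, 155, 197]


Sum = 591 mod 256 = 79
Complement = 176

176


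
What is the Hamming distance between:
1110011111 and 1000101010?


XOR: 0110110101
Count of 1s: 6

6


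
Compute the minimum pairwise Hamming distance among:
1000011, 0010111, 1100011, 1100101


Comparing all pairs, minimum distance: 1
Can detect 0 errors, correct 0 errors

1


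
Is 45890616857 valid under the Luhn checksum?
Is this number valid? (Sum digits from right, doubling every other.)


Luhn sum = 45
45 mod 10 = 5

Invalid (Luhn sum mod 10 = 5)


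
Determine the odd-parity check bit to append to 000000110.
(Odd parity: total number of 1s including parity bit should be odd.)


Number of 1s in data: 2
Parity bit: 1

1


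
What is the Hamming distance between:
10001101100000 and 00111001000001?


XOR: 10110100100001
Count of 1s: 6

6


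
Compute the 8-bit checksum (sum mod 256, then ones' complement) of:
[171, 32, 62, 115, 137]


Sum = 517 mod 256 = 5
Complement = 250

250


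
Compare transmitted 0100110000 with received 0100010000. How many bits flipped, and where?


XOR: 0000100000

1 error(s) at position(s): 4


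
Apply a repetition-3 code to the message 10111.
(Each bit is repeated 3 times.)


Each bit -> 3 copies

111000111111111


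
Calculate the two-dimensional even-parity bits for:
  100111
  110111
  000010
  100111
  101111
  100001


Row parities: 011010
Column parities: 111011

Row P: 011010, Col P: 111011, Corner: 1


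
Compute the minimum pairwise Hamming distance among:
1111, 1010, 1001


Comparing all pairs, minimum distance: 2
Can detect 1 errors, correct 0 errors

2


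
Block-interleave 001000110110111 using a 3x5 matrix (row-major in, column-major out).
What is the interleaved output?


Matrix:
  00100
  01101
  10111
Read columns: 001010111001011

001010111001011


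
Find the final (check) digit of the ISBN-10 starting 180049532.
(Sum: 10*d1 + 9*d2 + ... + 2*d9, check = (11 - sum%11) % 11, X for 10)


Weighted sum: 184
184 mod 11 = 8

Check digit: 3


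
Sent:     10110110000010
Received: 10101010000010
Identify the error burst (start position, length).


XOR: 00011100000000

Burst at position 3, length 3


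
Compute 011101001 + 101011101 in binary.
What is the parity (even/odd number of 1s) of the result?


011101001 = 233
101011101 = 349
Sum = 582 = 1001000110
1s count = 4

even parity (4 ones in 1001000110)


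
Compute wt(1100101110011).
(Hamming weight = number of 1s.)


Counting 1s in 1100101110011

8


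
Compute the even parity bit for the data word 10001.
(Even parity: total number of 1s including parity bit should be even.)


Number of 1s in data: 2
Parity bit: 0

0


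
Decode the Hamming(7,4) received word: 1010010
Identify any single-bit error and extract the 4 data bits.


Syndrome = 4: error at position 4

Data: 1010 (corrected bit 4)


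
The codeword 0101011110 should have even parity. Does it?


Number of 1s: 6

Yes, parity is correct (6 ones)


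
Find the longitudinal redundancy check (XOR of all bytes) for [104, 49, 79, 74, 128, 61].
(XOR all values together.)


XOR chain: 104 ^ 49 ^ 79 ^ 74 ^ 128 ^ 61 = 225

225


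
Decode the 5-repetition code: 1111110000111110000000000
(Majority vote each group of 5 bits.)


Groups: 11111, 10000, 11111, 00000, 00000
Majority votes: 10100

10100


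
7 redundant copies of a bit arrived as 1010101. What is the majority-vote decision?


Ones: 4 out of 7
Threshold: 4

1 (4/7 voted 1)


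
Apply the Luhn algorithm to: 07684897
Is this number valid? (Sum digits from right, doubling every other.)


Luhn sum = 50
50 mod 10 = 0

Valid (Luhn sum mod 10 = 0)


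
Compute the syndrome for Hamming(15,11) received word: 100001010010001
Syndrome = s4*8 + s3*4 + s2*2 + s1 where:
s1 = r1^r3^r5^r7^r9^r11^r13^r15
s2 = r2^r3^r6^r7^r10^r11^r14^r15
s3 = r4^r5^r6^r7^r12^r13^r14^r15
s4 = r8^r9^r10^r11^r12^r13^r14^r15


s1=1, s2=1, s3=0, s4=1

Syndrome = 11 (error at position 11)


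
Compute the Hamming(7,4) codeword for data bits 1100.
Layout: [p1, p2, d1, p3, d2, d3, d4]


Parity bits: p1=0, p2=1, p3=1

0111100


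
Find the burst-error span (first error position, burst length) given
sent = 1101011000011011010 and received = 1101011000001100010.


XOR: 0000000000010111000

Burst at position 11, length 5


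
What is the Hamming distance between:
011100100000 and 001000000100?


XOR: 010100100100
Count of 1s: 4

4


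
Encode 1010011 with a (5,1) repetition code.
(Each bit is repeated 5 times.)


Each bit -> 5 copies

11111000001111100000000001111111111


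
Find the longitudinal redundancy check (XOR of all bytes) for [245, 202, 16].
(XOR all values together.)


XOR chain: 245 ^ 202 ^ 16 = 47

47


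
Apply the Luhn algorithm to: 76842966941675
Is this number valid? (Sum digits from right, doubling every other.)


Luhn sum = 75
75 mod 10 = 5

Invalid (Luhn sum mod 10 = 5)


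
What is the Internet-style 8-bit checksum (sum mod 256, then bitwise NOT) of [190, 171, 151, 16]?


Sum = 528 mod 256 = 16
Complement = 239

239


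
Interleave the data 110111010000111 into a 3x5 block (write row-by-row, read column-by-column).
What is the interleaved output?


Matrix:
  11011
  10100
  00111
Read columns: 110100011101101

110100011101101


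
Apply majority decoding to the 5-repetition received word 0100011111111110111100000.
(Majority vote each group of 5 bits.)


Groups: 01000, 11111, 11111, 01111, 00000
Majority votes: 01110

01110


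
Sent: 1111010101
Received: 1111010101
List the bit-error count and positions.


XOR: 0000000000

0 errors (received matches sent)


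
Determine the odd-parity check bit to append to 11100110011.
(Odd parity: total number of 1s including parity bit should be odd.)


Number of 1s in data: 7
Parity bit: 0

0


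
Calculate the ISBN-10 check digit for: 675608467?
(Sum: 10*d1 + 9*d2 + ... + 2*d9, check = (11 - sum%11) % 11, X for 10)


Weighted sum: 293
293 mod 11 = 7

Check digit: 4


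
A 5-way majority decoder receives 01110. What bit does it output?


Ones: 3 out of 5
Threshold: 3

1 (3/5 voted 1)


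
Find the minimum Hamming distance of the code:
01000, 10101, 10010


Comparing all pairs, minimum distance: 3
Can detect 2 errors, correct 1 errors

3


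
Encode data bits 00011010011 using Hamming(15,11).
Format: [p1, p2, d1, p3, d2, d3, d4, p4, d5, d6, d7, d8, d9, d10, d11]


Parity bits: p1=0, p2=0, p3=1, p4=0

000100101010011


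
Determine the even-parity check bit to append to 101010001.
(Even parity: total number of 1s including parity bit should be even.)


Number of 1s in data: 4
Parity bit: 0

0


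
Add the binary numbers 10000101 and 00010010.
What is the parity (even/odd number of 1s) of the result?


10000101 = 133
00010010 = 18
Sum = 151 = 10010111
1s count = 5

odd parity (5 ones in 10010111)


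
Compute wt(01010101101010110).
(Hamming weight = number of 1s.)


Counting 1s in 01010101101010110

9


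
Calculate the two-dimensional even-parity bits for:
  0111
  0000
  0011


Row parities: 100
Column parities: 0100

Row P: 100, Col P: 0100, Corner: 1


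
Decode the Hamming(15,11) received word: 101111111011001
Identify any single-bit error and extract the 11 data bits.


Syndrome = 11: error at position 11

Data: 11111001001 (corrected bit 11)


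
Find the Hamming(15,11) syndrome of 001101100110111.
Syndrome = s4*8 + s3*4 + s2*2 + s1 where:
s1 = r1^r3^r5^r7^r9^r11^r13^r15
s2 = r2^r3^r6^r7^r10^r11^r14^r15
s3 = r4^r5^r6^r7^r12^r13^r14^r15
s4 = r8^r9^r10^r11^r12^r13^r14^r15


s1=1, s2=1, s3=0, s4=1

Syndrome = 11 (error at position 11)


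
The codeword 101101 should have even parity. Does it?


Number of 1s: 4

Yes, parity is correct (4 ones)


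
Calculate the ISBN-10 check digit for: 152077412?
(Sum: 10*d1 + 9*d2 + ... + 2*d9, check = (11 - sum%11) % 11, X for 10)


Weighted sum: 171
171 mod 11 = 6

Check digit: 5


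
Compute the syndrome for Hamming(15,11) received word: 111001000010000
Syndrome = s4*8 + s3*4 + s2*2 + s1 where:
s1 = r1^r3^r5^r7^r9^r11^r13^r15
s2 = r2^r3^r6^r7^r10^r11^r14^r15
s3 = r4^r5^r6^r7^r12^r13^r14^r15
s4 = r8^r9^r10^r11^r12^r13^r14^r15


s1=1, s2=0, s3=1, s4=1

Syndrome = 13 (error at position 13)


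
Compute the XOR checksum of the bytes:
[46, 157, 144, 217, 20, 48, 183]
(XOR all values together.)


XOR chain: 46 ^ 157 ^ 144 ^ 217 ^ 20 ^ 48 ^ 183 = 105

105


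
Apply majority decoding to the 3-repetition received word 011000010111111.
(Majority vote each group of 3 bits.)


Groups: 011, 000, 010, 111, 111
Majority votes: 10011

10011


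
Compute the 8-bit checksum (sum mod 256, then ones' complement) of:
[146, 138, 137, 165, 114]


Sum = 700 mod 256 = 188
Complement = 67

67


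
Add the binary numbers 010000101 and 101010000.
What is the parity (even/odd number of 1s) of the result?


010000101 = 133
101010000 = 336
Sum = 469 = 111010101
1s count = 6

even parity (6 ones in 111010101)


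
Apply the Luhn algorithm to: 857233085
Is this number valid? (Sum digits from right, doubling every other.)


Luhn sum = 41
41 mod 10 = 1

Invalid (Luhn sum mod 10 = 1)


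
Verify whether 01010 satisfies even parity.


Number of 1s: 2

Yes, parity is correct (2 ones)


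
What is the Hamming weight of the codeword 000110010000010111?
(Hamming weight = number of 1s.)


Counting 1s in 000110010000010111

7


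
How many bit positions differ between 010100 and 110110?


XOR: 100010
Count of 1s: 2

2


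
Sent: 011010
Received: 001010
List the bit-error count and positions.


XOR: 010000

1 error(s) at position(s): 1


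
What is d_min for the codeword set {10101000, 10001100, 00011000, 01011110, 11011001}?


Comparing all pairs, minimum distance: 2
Can detect 1 errors, correct 0 errors

2


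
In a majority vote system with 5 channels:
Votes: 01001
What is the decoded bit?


Ones: 2 out of 5
Threshold: 3

0 (2/5 voted 1)


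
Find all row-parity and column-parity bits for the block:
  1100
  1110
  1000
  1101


Row parities: 0111
Column parities: 0111

Row P: 0111, Col P: 0111, Corner: 1


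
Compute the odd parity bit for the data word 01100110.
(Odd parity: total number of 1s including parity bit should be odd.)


Number of 1s in data: 4
Parity bit: 1

1


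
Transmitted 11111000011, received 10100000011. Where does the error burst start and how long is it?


XOR: 01011000000

Burst at position 1, length 4


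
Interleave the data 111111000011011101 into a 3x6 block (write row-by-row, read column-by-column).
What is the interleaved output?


Matrix:
  111111
  000011
  011101
Read columns: 100101101101110111

100101101101110111


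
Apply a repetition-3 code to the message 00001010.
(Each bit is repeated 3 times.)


Each bit -> 3 copies

000000000000111000111000


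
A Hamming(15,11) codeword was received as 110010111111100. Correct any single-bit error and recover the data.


Syndrome = 0: no error detected

Data: 01011111100 (no errors)


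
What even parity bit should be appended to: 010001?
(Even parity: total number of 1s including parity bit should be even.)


Number of 1s in data: 2
Parity bit: 0

0


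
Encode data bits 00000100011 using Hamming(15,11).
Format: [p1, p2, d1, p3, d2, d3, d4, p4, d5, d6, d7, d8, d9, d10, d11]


Parity bits: p1=1, p2=1, p3=0, p4=1

110000010100011


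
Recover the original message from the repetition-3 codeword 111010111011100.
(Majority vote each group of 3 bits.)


Groups: 111, 010, 111, 011, 100
Majority votes: 10110

10110


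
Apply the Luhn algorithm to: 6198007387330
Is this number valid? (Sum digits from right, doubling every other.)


Luhn sum = 59
59 mod 10 = 9

Invalid (Luhn sum mod 10 = 9)


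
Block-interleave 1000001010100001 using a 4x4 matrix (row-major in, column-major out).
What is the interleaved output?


Matrix:
  1000
  0010
  1010
  0001
Read columns: 1010000001100001

1010000001100001


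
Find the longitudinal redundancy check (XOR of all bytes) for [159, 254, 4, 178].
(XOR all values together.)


XOR chain: 159 ^ 254 ^ 4 ^ 178 = 215

215


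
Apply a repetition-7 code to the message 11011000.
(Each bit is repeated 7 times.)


Each bit -> 7 copies

11111111111111000000011111111111111000000000000000000000


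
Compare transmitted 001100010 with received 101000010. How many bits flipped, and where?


XOR: 100100000

2 error(s) at position(s): 0, 3


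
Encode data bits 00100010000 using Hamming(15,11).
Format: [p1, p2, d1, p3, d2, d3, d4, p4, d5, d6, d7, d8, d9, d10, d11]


Parity bits: p1=1, p2=0, p3=1, p4=1

100101010010000


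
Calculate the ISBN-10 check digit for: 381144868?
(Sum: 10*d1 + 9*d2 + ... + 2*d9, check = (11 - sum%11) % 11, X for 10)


Weighted sum: 227
227 mod 11 = 7

Check digit: 4


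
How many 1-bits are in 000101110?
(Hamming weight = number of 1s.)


Counting 1s in 000101110

4


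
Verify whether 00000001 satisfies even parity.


Number of 1s: 1

No, parity error (1 ones)


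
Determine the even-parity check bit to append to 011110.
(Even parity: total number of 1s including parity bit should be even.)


Number of 1s in data: 4
Parity bit: 0

0


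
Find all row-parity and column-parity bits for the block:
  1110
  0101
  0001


Row parities: 101
Column parities: 1010

Row P: 101, Col P: 1010, Corner: 0


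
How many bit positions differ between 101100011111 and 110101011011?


XOR: 011001000100
Count of 1s: 4

4


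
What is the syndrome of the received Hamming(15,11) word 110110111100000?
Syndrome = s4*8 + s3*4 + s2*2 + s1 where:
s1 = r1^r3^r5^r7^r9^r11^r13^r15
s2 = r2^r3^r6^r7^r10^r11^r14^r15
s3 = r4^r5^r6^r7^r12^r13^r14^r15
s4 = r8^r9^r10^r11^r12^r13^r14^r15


s1=0, s2=1, s3=1, s4=1

Syndrome = 14 (error at position 14)


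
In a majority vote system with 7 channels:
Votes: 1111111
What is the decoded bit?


Ones: 7 out of 7
Threshold: 4

1 (7/7 voted 1)


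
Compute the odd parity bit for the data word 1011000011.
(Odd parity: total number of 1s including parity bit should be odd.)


Number of 1s in data: 5
Parity bit: 0

0


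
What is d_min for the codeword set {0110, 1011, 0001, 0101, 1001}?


Comparing all pairs, minimum distance: 1
Can detect 0 errors, correct 0 errors

1


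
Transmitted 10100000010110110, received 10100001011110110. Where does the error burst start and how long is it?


XOR: 00000001001000000

Burst at position 7, length 4


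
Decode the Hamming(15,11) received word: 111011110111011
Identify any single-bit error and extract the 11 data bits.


Syndrome = 0: no error detected

Data: 11110111011 (no errors)


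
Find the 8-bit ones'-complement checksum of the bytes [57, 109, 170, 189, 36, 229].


Sum = 790 mod 256 = 22
Complement = 233

233


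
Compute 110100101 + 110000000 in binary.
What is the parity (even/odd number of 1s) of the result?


110100101 = 421
110000000 = 384
Sum = 805 = 1100100101
1s count = 5

odd parity (5 ones in 1100100101)


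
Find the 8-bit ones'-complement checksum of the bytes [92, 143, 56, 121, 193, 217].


Sum = 822 mod 256 = 54
Complement = 201

201


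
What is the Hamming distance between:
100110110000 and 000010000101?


XOR: 100100110101
Count of 1s: 6

6


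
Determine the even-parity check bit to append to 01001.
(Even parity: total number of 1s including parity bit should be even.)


Number of 1s in data: 2
Parity bit: 0

0


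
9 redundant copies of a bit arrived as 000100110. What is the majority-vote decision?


Ones: 3 out of 9
Threshold: 5

0 (3/9 voted 1)


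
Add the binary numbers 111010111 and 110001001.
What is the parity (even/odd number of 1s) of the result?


111010111 = 471
110001001 = 393
Sum = 864 = 1101100000
1s count = 4

even parity (4 ones in 1101100000)


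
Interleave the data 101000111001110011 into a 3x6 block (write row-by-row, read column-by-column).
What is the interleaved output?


Matrix:
  101000
  111001
  110011
Read columns: 111011110000001011

111011110000001011


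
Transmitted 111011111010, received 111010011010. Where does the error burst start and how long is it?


XOR: 000001100000

Burst at position 5, length 2


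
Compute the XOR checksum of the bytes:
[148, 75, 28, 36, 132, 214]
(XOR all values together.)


XOR chain: 148 ^ 75 ^ 28 ^ 36 ^ 132 ^ 214 = 181

181


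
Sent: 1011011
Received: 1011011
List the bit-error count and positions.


XOR: 0000000

0 errors (received matches sent)


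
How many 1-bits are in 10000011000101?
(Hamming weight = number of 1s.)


Counting 1s in 10000011000101

5


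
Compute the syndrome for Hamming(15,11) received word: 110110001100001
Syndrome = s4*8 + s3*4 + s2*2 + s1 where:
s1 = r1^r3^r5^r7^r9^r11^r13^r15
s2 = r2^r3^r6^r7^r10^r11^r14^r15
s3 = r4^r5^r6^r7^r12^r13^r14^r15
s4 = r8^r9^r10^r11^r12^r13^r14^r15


s1=0, s2=1, s3=1, s4=1

Syndrome = 14 (error at position 14)


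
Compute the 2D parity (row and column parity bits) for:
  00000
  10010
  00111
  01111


Row parities: 0010
Column parities: 11010

Row P: 0010, Col P: 11010, Corner: 1


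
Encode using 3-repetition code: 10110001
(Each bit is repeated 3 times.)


Each bit -> 3 copies

111000111111000000000111


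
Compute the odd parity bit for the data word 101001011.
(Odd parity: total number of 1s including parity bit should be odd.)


Number of 1s in data: 5
Parity bit: 0

0


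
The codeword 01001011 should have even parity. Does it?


Number of 1s: 4

Yes, parity is correct (4 ones)


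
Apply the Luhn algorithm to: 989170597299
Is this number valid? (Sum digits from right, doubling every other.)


Luhn sum = 67
67 mod 10 = 7

Invalid (Luhn sum mod 10 = 7)


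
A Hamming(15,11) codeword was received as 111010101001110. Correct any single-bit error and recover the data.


Syndrome = 4: error at position 4

Data: 11011001110 (corrected bit 4)


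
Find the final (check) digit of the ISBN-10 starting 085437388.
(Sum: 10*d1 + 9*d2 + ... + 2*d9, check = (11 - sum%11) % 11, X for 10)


Weighted sum: 245
245 mod 11 = 3

Check digit: 8


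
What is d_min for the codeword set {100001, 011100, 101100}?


Comparing all pairs, minimum distance: 2
Can detect 1 errors, correct 0 errors

2


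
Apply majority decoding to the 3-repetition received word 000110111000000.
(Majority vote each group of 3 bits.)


Groups: 000, 110, 111, 000, 000
Majority votes: 01100

01100


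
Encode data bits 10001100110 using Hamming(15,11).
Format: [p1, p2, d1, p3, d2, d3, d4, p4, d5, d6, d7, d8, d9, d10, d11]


Parity bits: p1=1, p2=1, p3=0, p4=0

111000001100110


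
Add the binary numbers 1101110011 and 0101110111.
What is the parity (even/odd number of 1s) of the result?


1101110011 = 883
0101110111 = 375
Sum = 1258 = 10011101010
1s count = 6

even parity (6 ones in 10011101010)


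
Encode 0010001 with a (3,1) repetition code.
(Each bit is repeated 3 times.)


Each bit -> 3 copies

000000111000000000111


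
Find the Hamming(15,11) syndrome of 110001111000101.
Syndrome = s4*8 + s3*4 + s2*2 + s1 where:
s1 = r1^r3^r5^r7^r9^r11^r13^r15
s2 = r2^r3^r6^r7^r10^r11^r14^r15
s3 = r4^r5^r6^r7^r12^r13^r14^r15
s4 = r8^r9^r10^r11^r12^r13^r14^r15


s1=1, s2=0, s3=0, s4=0

Syndrome = 1 (error at position 1)


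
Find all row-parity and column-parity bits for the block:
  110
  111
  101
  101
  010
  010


Row parities: 010011
Column parities: 001

Row P: 010011, Col P: 001, Corner: 1


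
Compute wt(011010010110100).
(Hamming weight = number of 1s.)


Counting 1s in 011010010110100

7


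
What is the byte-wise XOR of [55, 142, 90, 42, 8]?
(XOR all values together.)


XOR chain: 55 ^ 142 ^ 90 ^ 42 ^ 8 = 193

193


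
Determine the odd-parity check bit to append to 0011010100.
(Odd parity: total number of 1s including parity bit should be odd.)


Number of 1s in data: 4
Parity bit: 1

1


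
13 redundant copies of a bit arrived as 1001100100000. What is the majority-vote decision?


Ones: 4 out of 13
Threshold: 7

0 (4/13 voted 1)


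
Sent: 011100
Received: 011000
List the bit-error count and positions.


XOR: 000100

1 error(s) at position(s): 3


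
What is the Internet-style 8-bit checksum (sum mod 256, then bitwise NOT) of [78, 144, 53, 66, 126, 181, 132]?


Sum = 780 mod 256 = 12
Complement = 243

243


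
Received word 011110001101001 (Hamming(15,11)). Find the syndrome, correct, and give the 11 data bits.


Syndrome = 0: no error detected

Data: 11001101001 (no errors)


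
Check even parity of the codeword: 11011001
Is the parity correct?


Number of 1s: 5

No, parity error (5 ones)


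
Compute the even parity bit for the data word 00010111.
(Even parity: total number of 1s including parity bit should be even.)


Number of 1s in data: 4
Parity bit: 0

0


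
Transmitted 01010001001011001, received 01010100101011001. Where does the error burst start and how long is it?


XOR: 00000101100000000

Burst at position 5, length 4


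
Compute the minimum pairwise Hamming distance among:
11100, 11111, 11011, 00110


Comparing all pairs, minimum distance: 1
Can detect 0 errors, correct 0 errors

1


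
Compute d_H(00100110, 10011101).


XOR: 10111011
Count of 1s: 6

6


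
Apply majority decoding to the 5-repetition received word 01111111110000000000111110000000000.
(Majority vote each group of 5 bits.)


Groups: 01111, 11111, 00000, 00000, 11111, 00000, 00000
Majority votes: 1100100

1100100


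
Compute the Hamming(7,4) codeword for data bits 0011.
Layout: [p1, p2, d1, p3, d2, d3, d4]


Parity bits: p1=1, p2=0, p3=0

1000011


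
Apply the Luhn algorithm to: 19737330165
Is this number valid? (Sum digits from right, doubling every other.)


Luhn sum = 48
48 mod 10 = 8

Invalid (Luhn sum mod 10 = 8)


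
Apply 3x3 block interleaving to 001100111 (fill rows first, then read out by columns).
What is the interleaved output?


Matrix:
  001
  100
  111
Read columns: 011001101

011001101


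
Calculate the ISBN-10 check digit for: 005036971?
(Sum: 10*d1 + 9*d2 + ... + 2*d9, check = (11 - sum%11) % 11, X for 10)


Weighted sum: 147
147 mod 11 = 4

Check digit: 7


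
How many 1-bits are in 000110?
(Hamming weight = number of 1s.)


Counting 1s in 000110

2


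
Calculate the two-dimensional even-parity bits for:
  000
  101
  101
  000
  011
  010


Row parities: 000001
Column parities: 001

Row P: 000001, Col P: 001, Corner: 1


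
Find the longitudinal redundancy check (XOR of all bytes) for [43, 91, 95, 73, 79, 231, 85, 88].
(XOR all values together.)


XOR chain: 43 ^ 91 ^ 95 ^ 73 ^ 79 ^ 231 ^ 85 ^ 88 = 195

195


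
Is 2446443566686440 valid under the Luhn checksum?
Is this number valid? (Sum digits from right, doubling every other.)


Luhn sum = 80
80 mod 10 = 0

Valid (Luhn sum mod 10 = 0)


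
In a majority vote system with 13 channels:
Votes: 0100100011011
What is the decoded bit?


Ones: 6 out of 13
Threshold: 7

0 (6/13 voted 1)


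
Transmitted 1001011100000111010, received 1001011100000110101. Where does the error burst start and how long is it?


XOR: 0000000000000001111

Burst at position 15, length 4


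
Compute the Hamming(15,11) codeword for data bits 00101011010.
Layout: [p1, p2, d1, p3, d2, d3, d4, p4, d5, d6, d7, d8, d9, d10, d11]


Parity bits: p1=0, p2=1, p3=1, p4=0

010101001011010


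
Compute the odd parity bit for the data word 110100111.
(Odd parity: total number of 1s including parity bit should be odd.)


Number of 1s in data: 6
Parity bit: 1

1


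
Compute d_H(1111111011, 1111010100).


XOR: 0000101111
Count of 1s: 5

5


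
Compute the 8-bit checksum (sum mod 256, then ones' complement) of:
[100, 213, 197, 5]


Sum = 515 mod 256 = 3
Complement = 252

252


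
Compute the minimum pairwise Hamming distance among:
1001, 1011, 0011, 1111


Comparing all pairs, minimum distance: 1
Can detect 0 errors, correct 0 errors

1


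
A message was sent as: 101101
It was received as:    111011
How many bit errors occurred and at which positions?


XOR: 010110

3 error(s) at position(s): 1, 3, 4


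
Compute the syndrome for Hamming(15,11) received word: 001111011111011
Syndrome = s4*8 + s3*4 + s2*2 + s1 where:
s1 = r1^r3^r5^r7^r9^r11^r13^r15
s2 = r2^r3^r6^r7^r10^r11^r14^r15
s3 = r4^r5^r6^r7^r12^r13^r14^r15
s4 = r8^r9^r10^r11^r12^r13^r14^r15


s1=1, s2=0, s3=0, s4=1

Syndrome = 9 (error at position 9)


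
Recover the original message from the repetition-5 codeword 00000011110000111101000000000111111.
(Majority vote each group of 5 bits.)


Groups: 00000, 01111, 00001, 11101, 00000, 00001, 11111
Majority votes: 0101001

0101001


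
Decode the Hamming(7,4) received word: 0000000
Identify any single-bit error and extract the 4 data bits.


Syndrome = 0: no error detected

Data: 0000 (no errors)


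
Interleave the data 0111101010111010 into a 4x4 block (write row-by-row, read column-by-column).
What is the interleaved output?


Matrix:
  0111
  1010
  1011
  1010
Read columns: 0111100011111010

0111100011111010


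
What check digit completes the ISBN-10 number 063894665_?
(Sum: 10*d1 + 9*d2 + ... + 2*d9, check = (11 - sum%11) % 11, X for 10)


Weighted sum: 260
260 mod 11 = 7

Check digit: 4


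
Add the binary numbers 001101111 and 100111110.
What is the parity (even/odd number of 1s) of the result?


001101111 = 111
100111110 = 318
Sum = 429 = 110101101
1s count = 6

even parity (6 ones in 110101101)


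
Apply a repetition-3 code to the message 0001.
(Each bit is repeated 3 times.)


Each bit -> 3 copies

000000000111


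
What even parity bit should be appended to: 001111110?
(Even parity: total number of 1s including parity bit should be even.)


Number of 1s in data: 6
Parity bit: 0

0


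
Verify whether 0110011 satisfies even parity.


Number of 1s: 4

Yes, parity is correct (4 ones)


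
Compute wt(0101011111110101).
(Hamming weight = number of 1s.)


Counting 1s in 0101011111110101

11


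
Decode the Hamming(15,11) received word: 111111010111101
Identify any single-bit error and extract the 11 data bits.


Syndrome = 0: no error detected

Data: 11100111101 (no errors)


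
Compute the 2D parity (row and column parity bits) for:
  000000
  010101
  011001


Row parities: 011
Column parities: 001100

Row P: 011, Col P: 001100, Corner: 0


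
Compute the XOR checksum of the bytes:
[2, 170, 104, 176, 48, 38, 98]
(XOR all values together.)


XOR chain: 2 ^ 170 ^ 104 ^ 176 ^ 48 ^ 38 ^ 98 = 4

4


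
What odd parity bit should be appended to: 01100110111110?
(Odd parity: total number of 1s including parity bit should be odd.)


Number of 1s in data: 9
Parity bit: 0

0


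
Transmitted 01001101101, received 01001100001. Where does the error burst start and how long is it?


XOR: 00000001100

Burst at position 7, length 2


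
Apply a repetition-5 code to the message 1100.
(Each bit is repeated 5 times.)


Each bit -> 5 copies

11111111110000000000


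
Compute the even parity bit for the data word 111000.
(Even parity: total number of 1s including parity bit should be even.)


Number of 1s in data: 3
Parity bit: 1

1


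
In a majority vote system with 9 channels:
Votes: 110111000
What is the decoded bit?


Ones: 5 out of 9
Threshold: 5

1 (5/9 voted 1)


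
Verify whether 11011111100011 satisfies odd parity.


Number of 1s: 10

No, parity error (10 ones)


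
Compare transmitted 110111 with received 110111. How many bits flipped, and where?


XOR: 000000

0 errors (received matches sent)


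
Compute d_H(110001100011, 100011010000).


XOR: 010010110011
Count of 1s: 6

6


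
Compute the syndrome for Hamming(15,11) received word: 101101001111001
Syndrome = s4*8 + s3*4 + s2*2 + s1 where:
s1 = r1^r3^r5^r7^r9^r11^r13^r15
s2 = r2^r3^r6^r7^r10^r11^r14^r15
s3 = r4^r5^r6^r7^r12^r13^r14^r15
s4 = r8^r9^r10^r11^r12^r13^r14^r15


s1=1, s2=1, s3=0, s4=1

Syndrome = 11 (error at position 11)


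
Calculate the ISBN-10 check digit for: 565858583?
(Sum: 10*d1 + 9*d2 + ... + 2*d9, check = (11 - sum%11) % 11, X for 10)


Weighted sum: 320
320 mod 11 = 1

Check digit: X


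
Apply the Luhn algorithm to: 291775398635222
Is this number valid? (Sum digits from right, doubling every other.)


Luhn sum = 60
60 mod 10 = 0

Valid (Luhn sum mod 10 = 0)


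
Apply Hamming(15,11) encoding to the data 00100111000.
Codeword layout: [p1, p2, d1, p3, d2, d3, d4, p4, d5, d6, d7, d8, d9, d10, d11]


Parity bits: p1=1, p2=1, p3=0, p4=1

110001010111000


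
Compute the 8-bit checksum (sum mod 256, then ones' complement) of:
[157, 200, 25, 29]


Sum = 411 mod 256 = 155
Complement = 100

100


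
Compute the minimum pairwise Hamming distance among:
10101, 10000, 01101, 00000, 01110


Comparing all pairs, minimum distance: 1
Can detect 0 errors, correct 0 errors

1


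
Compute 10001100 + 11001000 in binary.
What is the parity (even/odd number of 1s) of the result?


10001100 = 140
11001000 = 200
Sum = 340 = 101010100
1s count = 4

even parity (4 ones in 101010100)


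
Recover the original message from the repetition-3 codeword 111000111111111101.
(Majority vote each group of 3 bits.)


Groups: 111, 000, 111, 111, 111, 101
Majority votes: 101111

101111


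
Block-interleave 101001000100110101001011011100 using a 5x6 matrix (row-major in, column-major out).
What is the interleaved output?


Matrix:
  101001
  000100
  110101
  001011
  011100
Read columns: 101000010110011011010001010110

101000010110011011010001010110


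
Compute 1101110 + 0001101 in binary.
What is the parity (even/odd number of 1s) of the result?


1101110 = 110
0001101 = 13
Sum = 123 = 1111011
1s count = 6

even parity (6 ones in 1111011)


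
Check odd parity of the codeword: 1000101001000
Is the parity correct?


Number of 1s: 4

No, parity error (4 ones)


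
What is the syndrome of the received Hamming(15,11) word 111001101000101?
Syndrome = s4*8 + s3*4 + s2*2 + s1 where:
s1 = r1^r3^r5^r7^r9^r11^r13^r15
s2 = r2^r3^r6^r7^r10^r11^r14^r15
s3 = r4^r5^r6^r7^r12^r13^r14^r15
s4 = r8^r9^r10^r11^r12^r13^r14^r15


s1=0, s2=1, s3=0, s4=1

Syndrome = 10 (error at position 10)


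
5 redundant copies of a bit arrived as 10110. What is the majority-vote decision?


Ones: 3 out of 5
Threshold: 3

1 (3/5 voted 1)


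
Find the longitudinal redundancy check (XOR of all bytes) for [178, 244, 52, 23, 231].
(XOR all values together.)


XOR chain: 178 ^ 244 ^ 52 ^ 23 ^ 231 = 130

130


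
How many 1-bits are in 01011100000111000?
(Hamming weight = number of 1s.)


Counting 1s in 01011100000111000

7


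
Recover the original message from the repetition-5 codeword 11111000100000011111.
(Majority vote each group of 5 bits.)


Groups: 11111, 00010, 00000, 11111
Majority votes: 1001

1001


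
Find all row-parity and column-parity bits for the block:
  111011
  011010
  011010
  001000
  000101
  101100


Row parities: 111101
Column parities: 011010

Row P: 111101, Col P: 011010, Corner: 1


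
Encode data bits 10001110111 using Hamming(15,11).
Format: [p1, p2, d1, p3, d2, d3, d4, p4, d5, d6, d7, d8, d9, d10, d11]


Parity bits: p1=1, p2=1, p3=1, p4=0

111100001110111


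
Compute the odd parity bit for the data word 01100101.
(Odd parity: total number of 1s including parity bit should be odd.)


Number of 1s in data: 4
Parity bit: 1

1


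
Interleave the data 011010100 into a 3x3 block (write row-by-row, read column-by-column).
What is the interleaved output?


Matrix:
  011
  010
  100
Read columns: 001110100

001110100


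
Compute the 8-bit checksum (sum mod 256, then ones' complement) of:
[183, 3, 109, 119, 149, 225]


Sum = 788 mod 256 = 20
Complement = 235

235


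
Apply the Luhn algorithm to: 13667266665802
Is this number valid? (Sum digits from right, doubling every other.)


Luhn sum = 50
50 mod 10 = 0

Valid (Luhn sum mod 10 = 0)


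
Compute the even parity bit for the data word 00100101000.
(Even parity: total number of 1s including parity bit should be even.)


Number of 1s in data: 3
Parity bit: 1

1


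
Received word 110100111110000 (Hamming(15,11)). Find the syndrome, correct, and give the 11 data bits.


Syndrome = 0: no error detected

Data: 00011110000 (no errors)


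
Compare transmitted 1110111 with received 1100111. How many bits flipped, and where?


XOR: 0010000

1 error(s) at position(s): 2


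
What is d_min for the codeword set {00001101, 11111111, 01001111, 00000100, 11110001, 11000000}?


Comparing all pairs, minimum distance: 2
Can detect 1 errors, correct 0 errors

2


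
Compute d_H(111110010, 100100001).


XOR: 011010011
Count of 1s: 5

5


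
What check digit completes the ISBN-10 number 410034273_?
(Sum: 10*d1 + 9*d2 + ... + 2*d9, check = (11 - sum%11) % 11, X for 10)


Weighted sum: 122
122 mod 11 = 1

Check digit: X


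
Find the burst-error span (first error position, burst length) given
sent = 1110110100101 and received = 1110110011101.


XOR: 0000000111000

Burst at position 7, length 3


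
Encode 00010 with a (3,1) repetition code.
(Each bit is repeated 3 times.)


Each bit -> 3 copies

000000000111000


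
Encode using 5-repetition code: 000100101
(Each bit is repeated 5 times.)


Each bit -> 5 copies

000000000000000111110000000000111110000011111


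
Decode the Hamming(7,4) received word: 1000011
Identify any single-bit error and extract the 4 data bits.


Syndrome = 0: no error detected

Data: 0011 (no errors)


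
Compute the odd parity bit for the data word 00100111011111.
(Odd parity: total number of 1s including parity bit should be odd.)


Number of 1s in data: 9
Parity bit: 0

0


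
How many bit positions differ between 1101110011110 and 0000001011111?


XOR: 1101111000001
Count of 1s: 7

7


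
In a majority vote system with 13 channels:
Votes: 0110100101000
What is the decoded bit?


Ones: 5 out of 13
Threshold: 7

0 (5/13 voted 1)


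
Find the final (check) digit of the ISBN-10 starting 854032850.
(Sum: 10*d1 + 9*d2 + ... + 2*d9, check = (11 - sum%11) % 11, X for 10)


Weighted sum: 232
232 mod 11 = 1

Check digit: X


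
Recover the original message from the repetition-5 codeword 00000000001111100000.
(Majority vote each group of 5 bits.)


Groups: 00000, 00000, 11111, 00000
Majority votes: 0010

0010
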